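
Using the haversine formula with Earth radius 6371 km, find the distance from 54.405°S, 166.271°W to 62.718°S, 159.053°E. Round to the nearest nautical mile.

1176 nmi

Δλ = 159.053 − -166.271 = 325.324°; wrapped into (−180°, 180°]: -34.676°.
Δφ = -62.718 − -54.405 = -8.313°.
a = sin²(Δφ/2) + cos φ₁ · cos φ₂ · sin²(Δλ/2) = 0.028947.
c = 2·atan2(√a, √(1−a)) = 0.34194 rad → d = 6371·c ≈ 2178.51 km ≈ 1176.30 nmi.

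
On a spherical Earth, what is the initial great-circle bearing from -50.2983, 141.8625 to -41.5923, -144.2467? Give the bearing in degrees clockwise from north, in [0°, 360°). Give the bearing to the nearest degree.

110°

Δλ = -144.2467 − 141.8625 = -286.1092°; wrapped into (−180°, 180°]: 73.8908°.
θ = atan2( sin Δλ · cos φ₂ , cos φ₁ · sin φ₂ − sin φ₁ · cos φ₂ · cos Δλ )
  = atan2(0.71852, -0.26439) = 110.202° → normalised to [0°, 360°): 110.202°.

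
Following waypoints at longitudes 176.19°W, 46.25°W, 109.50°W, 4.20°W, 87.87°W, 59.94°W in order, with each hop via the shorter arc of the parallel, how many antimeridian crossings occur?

0

Leg 1: -176.19° → -46.25°, shortest Δλ = 129.94° (east) — does not cross 180°.
Leg 2: -46.25° → -109.50°, shortest Δλ = -63.25° (west) — does not cross 180°.
Leg 3: -109.50° → -4.20°, shortest Δλ = 105.3° (east) — does not cross 180°.
Leg 4: -4.20° → -87.87°, shortest Δλ = -83.67° (west) — does not cross 180°.
Leg 5: -87.87° → -59.94°, shortest Δλ = 27.93° (east) — does not cross 180°.
Total crossings: 0.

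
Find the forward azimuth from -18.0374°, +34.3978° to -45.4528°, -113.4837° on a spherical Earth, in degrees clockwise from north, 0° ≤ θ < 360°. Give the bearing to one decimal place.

Δλ = -113.4837 − 34.3978 = -147.8815°.
θ = atan2( sin Δλ · cos φ₂ , cos φ₁ · sin φ₂ − sin φ₁ · cos φ₂ · cos Δλ )
  = atan2(-0.37297, -0.86161) = -156.594° → normalised to [0°, 360°): 203.406°.

203.4°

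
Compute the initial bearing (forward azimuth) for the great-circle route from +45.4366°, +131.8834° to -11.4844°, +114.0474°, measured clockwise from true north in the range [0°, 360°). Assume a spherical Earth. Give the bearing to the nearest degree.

Δλ = 114.0474 − 131.8834 = -17.8360°.
θ = atan2( sin Δλ · cos φ₂ , cos φ₁ · sin φ₂ − sin φ₁ · cos φ₂ · cos Δλ )
  = atan2(-0.30016, -0.80436) = -159.536° → normalised to [0°, 360°): 200.464°.

200°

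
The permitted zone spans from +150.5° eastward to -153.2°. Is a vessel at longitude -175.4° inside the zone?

Band width going east from +150.5° to -153.2°: ((-153.2 − 150.5) mod 360) = 56.3°.
Offset of -175.4° east of the west edge: ((-175.4 − 150.5) mod 360) = 34.1°.
34.1° ≤ 56.3° ⇒ inside.

Yes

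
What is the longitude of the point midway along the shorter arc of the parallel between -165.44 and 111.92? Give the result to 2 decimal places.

+153.24°

Signed shortest Δλ from -165.44° to +111.92° is -82.64°.
Midpoint longitude = -165.44° + (-82.64°)/2 = -165.44° − 41.32° = -206.76°.
Normalise into (−180°, 180°]: +153.24°.
(The naïve average (-165.44 + +111.92)/2 = -26.76° is on the wrong side of the globe.)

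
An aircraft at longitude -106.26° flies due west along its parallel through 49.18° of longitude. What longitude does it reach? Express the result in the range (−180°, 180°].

-155.44°

Start at -106.26°; shift −49.18° → -155.44°.
-155.44° already lies in (−180°, 180°].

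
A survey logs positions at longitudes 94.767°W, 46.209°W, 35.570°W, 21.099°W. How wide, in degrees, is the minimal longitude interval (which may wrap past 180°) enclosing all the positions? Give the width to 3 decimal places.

Sort the longitudes: -94.767°, -46.209°, -35.570°, -21.099°.
Eastward gaps between consecutive values (wrapping around): 48.558°, 10.639°, 14.471°, 286.332°.
Largest gap = 286.332° ⇒ minimal covering band is its complement: 360° − 286.332° = 73.668°.
Band runs from -94.767° eastward to -21.099°.

73.668°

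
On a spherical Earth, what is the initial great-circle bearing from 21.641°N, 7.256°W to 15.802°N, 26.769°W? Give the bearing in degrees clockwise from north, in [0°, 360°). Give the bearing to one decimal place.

Δλ = -26.769 − -7.256 = -19.513°.
θ = atan2( sin Δλ · cos φ₂ , cos φ₁ · sin φ₂ − sin φ₁ · cos φ₂ · cos Δλ )
  = atan2(-0.32140, -0.08135) = -104.204° → normalised to [0°, 360°): 255.796°.

255.8°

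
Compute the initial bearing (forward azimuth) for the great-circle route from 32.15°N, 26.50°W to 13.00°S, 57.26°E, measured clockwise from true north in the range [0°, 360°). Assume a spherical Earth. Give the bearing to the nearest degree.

104°

Δλ = 57.26 − -26.50 = 83.76°.
θ = atan2( sin Δλ · cos φ₂ , cos φ₁ · sin φ₂ − sin φ₁ · cos φ₂ · cos Δλ )
  = atan2(0.96860, -0.24681) = 104.296° → normalised to [0°, 360°): 104.296°.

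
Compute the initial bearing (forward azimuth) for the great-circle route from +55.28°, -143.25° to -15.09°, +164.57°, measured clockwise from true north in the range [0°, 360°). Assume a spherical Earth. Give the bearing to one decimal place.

230.2°

Δλ = 164.57 − -143.25 = 307.82°; wrapped into (−180°, 180°]: -52.18°.
θ = atan2( sin Δλ · cos φ₂ , cos φ₁ · sin φ₂ − sin φ₁ · cos φ₂ · cos Δλ )
  = atan2(-0.76270, -0.63490) = -129.775° → normalised to [0°, 360°): 230.225°.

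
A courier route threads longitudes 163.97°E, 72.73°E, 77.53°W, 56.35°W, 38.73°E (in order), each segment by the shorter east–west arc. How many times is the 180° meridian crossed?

0

Leg 1: +163.97° → +72.73°, shortest Δλ = -91.24° (west) — does not cross 180°.
Leg 2: +72.73° → -77.53°, shortest Δλ = -150.26° (west) — does not cross 180°.
Leg 3: -77.53° → -56.35°, shortest Δλ = 21.18° (east) — does not cross 180°.
Leg 4: -56.35° → +38.73°, shortest Δλ = 95.08° (east) — does not cross 180°.
Total crossings: 0.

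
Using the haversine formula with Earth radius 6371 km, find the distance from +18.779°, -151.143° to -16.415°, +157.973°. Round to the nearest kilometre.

Δλ = 157.973 − -151.143 = 309.116°; wrapped into (−180°, 180°]: -50.884°.
Δφ = -16.415 − 18.779 = -35.194°.
a = sin²(Δφ/2) + cos φ₁ · cos φ₂ · sin²(Δλ/2) = 0.259005.
c = 2·atan2(√a, √(1−a)) = 1.06787 rad → d = 6371·c ≈ 6803.41 km.

6803 km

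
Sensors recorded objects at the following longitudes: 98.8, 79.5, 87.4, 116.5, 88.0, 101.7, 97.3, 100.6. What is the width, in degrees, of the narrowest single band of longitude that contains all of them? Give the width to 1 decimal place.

37.0°

Sort the longitudes: +79.5°, +87.4°, +88.0°, +97.3°, +98.8°, +100.6°, +101.7°, +116.5°.
Eastward gaps between consecutive values (wrapping around): 7.9°, 0.6°, 9.3°, 1.5°, 1.8°, 1.1°, 14.8°, 323.0°.
Largest gap = 323.0° ⇒ minimal covering band is its complement: 360° − 323.0° = 37.0°.
Band runs from +79.5° eastward to +116.5°.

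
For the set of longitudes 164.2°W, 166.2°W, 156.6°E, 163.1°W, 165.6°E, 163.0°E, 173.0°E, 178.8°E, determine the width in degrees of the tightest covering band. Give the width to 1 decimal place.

40.3°

Sort the longitudes: -166.2°, -164.2°, -163.1°, +156.6°, +163.0°, +165.6°, +173.0°, +178.8°.
Eastward gaps between consecutive values (wrapping around): 2.0°, 1.1°, 319.7°, 6.4°, 2.6°, 7.4°, 5.8°, 15.0°.
Largest gap = 319.7° ⇒ minimal covering band is its complement: 360° − 319.7° = 40.3°.
Band runs from +156.6° eastward to -163.1°, crossing the antimeridian.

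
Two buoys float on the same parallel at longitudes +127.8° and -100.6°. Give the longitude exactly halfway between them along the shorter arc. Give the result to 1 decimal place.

Signed shortest Δλ from +127.8° to -100.6° is +131.6°.
Midpoint longitude = +127.8° + (+131.6°)/2 = +127.8° + 65.8° = +193.6°.
Normalise into (−180°, 180°]: -166.4°.
(The naïve average (+127.8 + -100.6)/2 = 13.6° is on the wrong side of the globe.)

-166.4°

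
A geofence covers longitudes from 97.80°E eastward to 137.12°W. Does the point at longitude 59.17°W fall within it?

Band width going east from +97.80° to -137.12°: ((-137.12 − 97.80) mod 360) = 125.08°.
Offset of -59.17° east of the west edge: ((-59.17 − 97.80) mod 360) = 203.03°.
203.03° > 125.08° ⇒ outside.

No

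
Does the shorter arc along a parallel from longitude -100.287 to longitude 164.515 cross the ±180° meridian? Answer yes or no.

Yes

Naïve |164.515 − -100.287| = 264.802° > 180°, so the shorter arc goes the other way round — across 180°.
Signed shortest Δλ = ((164.515 − -100.287 + 180) mod 360) − 180 = -95.198°.
Going west by 95.198° from -100.287° passes through 180° before reaching +164.515°.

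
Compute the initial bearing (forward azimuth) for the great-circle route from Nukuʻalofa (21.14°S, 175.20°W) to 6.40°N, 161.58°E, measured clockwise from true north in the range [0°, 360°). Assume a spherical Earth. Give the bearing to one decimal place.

317.9°

Δλ = 161.58 − -175.20 = 336.78°; wrapped into (−180°, 180°]: -23.22°.
θ = atan2( sin Δλ · cos φ₂ , cos φ₁ · sin φ₂ − sin φ₁ · cos φ₂ · cos Δλ )
  = atan2(-0.39181, 0.43334) = -42.119° → normalised to [0°, 360°): 317.881°.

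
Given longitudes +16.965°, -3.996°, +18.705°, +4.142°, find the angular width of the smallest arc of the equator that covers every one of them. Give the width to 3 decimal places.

22.701°

Sort the longitudes: -3.996°, +4.142°, +16.965°, +18.705°.
Eastward gaps between consecutive values (wrapping around): 8.138°, 12.823°, 1.740°, 337.299°.
Largest gap = 337.299° ⇒ minimal covering band is its complement: 360° − 337.299° = 22.701°.
Band runs from -3.996° eastward to +18.705°.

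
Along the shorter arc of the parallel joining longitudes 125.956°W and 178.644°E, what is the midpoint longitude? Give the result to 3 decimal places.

Signed shortest Δλ from -125.956° to +178.644° is -55.400°.
Midpoint longitude = -125.956° + (-55.400°)/2 = -125.956° − 27.700° = -153.656°.
(The naïve average (-125.956 + +178.644)/2 = 26.344° is on the wrong side of the globe.)

153.656°W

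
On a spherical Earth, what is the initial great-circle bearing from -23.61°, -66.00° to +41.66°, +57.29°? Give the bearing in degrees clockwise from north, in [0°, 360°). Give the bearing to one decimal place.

Δλ = 57.29 − -66.00 = 123.29°.
θ = atan2( sin Δλ · cos φ₂ , cos φ₁ · sin φ₂ − sin φ₁ · cos φ₂ · cos Δλ )
  = atan2(0.62451, 0.44483) = 54.538° → normalised to [0°, 360°): 54.538°.

54.5°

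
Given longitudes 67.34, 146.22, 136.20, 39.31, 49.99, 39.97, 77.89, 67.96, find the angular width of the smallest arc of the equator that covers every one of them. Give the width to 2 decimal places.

Sort the longitudes: +39.31°, +39.97°, +49.99°, +67.34°, +67.96°, +77.89°, +136.20°, +146.22°.
Eastward gaps between consecutive values (wrapping around): 0.66°, 10.02°, 17.35°, 0.62°, 9.93°, 58.31°, 10.02°, 253.09°.
Largest gap = 253.09° ⇒ minimal covering band is its complement: 360° − 253.09° = 106.91°.
Band runs from +39.31° eastward to +146.22°.

106.91°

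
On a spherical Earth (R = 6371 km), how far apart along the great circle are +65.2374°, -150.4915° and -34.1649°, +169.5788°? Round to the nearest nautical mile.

6252 nmi

Δλ = 169.5788 − -150.4915 = 320.0703°; wrapped into (−180°, 180°]: -39.9297°.
Δφ = -34.1649 − 65.2374 = -99.4023°.
a = sin²(Δφ/2) + cos φ₁ · cos φ₂ · sin²(Δλ/2) = 0.622088.
c = 2·atan2(√a, √(1−a)) = 1.81747 rad → d = 6371·c ≈ 11579.07 km ≈ 6252.20 nmi.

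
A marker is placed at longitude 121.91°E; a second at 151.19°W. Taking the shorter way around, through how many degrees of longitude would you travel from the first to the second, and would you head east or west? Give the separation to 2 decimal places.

Raw difference: -151.19 − 121.91 = -273.1°.
Normalise into (−180°, 180°]: -273.1° + 360° = 86.9°.
Positive ⇒ the second point lies to the east; separation 86.90°.

86.90° east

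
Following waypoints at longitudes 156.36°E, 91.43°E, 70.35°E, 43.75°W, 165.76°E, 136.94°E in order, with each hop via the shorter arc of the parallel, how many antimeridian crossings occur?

Leg 1: +156.36° → +91.43°, shortest Δλ = -64.93° (west) — does not cross 180°.
Leg 2: +91.43° → +70.35°, shortest Δλ = -21.08° (west) — does not cross 180°.
Leg 3: +70.35° → -43.75°, shortest Δλ = -114.1° (west) — does not cross 180°.
Leg 4: -43.75° → +165.76°, shortest Δλ = -150.49° (west) — crosses 180°.
Leg 5: +165.76° → +136.94°, shortest Δλ = -28.82° (west) — does not cross 180°.
Total crossings: 1.

1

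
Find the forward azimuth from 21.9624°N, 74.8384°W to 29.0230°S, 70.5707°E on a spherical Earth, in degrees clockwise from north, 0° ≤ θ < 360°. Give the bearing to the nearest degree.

110°

Δλ = 70.5707 − -74.8384 = 145.4091°.
θ = atan2( sin Δλ · cos φ₂ , cos φ₁ · sin φ₂ − sin φ₁ · cos φ₂ · cos Δλ )
  = atan2(0.49642, -0.18073) = 110.005° → normalised to [0°, 360°): 110.005°.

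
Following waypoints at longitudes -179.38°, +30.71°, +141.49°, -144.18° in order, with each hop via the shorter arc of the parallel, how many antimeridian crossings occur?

2

Leg 1: -179.38° → +30.71°, shortest Δλ = -149.91° (west) — crosses 180°.
Leg 2: +30.71° → +141.49°, shortest Δλ = 110.78° (east) — does not cross 180°.
Leg 3: +141.49° → -144.18°, shortest Δλ = 74.33° (east) — crosses 180°.
Total crossings: 2.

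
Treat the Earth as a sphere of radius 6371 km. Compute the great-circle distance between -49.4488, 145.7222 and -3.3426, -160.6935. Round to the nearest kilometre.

Δλ = -160.6935 − 145.7222 = -306.4157°; wrapped into (−180°, 180°]: 53.5843°.
Δφ = -3.3426 − -49.4488 = 46.1062°.
a = sin²(Δφ/2) + cos φ₁ · cos φ₂ · sin²(Δλ/2) = 0.285206.
c = 2·atan2(√a, √(1−a)) = 1.12676 rad → d = 6371·c ≈ 7178.59 km.

7179 km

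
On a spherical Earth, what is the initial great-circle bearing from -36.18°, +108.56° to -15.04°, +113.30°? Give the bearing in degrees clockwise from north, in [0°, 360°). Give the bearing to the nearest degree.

Δλ = 113.30 − 108.56 = 4.74°.
θ = atan2( sin Δλ · cos φ₂ , cos φ₁ · sin φ₂ − sin φ₁ · cos φ₂ · cos Δλ )
  = atan2(0.07980, 0.35870) = 12.543° → normalised to [0°, 360°): 12.543°.

13°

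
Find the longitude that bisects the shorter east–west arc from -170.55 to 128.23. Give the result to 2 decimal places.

Signed shortest Δλ from -170.55° to +128.23° is -61.22°.
Midpoint longitude = -170.55° + (-61.22°)/2 = -170.55° − 30.61° = -201.16°.
Normalise into (−180°, 180°]: +158.84°.
(The naïve average (-170.55 + +128.23)/2 = -21.16° is on the wrong side of the globe.)

+158.84°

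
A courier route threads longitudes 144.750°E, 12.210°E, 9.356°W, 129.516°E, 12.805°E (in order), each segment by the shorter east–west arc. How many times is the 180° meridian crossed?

0

Leg 1: +144.750° → +12.210°, shortest Δλ = -132.54° (west) — does not cross 180°.
Leg 2: +12.210° → -9.356°, shortest Δλ = -21.566° (west) — does not cross 180°.
Leg 3: -9.356° → +129.516°, shortest Δλ = 138.872° (east) — does not cross 180°.
Leg 4: +129.516° → +12.805°, shortest Δλ = -116.711° (west) — does not cross 180°.
Total crossings: 0.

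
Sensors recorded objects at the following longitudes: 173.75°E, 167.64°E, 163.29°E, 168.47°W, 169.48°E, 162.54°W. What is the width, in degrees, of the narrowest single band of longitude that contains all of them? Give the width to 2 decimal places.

Sort the longitudes: -168.47°, -162.54°, +163.29°, +167.64°, +169.48°, +173.75°.
Eastward gaps between consecutive values (wrapping around): 5.93°, 325.83°, 4.35°, 1.84°, 4.27°, 17.78°.
Largest gap = 325.83° ⇒ minimal covering band is its complement: 360° − 325.83° = 34.17°.
Band runs from +163.29° eastward to -162.54°, crossing the antimeridian.

34.17°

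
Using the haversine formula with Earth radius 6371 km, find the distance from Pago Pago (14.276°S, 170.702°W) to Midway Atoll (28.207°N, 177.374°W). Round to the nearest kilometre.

Δλ = -177.374 − -170.702 = -6.672°.
Δφ = 28.207 − -14.276 = 42.483°.
a = sin²(Δφ/2) + cos φ₁ · cos φ₂ · sin²(Δλ/2) = 0.134153.
c = 2·atan2(√a, √(1−a)) = 0.74999 rad → d = 6371·c ≈ 4778.20 km.

4778 km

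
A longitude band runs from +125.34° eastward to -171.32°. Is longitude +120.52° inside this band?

Band width going east from +125.34° to -171.32°: ((-171.32 − 125.34) mod 360) = 63.34°.
Offset of +120.52° east of the west edge: ((120.52 − 125.34) mod 360) = 355.18°.
355.18° > 63.34° ⇒ outside.

No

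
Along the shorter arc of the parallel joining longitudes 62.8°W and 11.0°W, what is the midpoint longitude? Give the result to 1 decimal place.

36.9°W

Signed shortest Δλ from -62.8° to -11.0° is +51.8°.
Midpoint longitude = -62.8° + (+51.8°)/2 = -62.8° + 25.9° = -36.9°.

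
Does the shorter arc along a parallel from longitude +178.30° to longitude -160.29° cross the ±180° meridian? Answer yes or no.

Yes

Naïve |-160.29 − 178.30| = 338.59° > 180°, so the shorter arc goes the other way round — across 180°.
Signed shortest Δλ = ((-160.29 − 178.30 + 180) mod 360) − 180 = 21.41°.
Going east by 21.41° from +178.30° passes through 180° before reaching -160.29°.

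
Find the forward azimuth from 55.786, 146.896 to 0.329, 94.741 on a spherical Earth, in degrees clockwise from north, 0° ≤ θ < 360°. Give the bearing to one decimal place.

237.4°

Δλ = 94.741 − 146.896 = -52.155°.
θ = atan2( sin Δλ · cos φ₂ , cos φ₁ · sin φ₂ − sin φ₁ · cos φ₂ · cos Δλ )
  = atan2(-0.78966, -0.50412) = -122.554° → normalised to [0°, 360°): 237.446°.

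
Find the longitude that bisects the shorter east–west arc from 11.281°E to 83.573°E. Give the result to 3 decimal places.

47.427°E

Signed shortest Δλ from +11.281° to +83.573° is +72.292°.
Midpoint longitude = +11.281° + (+72.292°)/2 = +11.281° + 36.146° = +47.427°.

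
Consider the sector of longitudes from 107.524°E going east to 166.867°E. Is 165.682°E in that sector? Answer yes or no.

Band width going east from +107.524° to +166.867°: ((166.867 − 107.524) mod 360) = 59.343°.
Offset of +165.682° east of the west edge: ((165.682 − 107.524) mod 360) = 58.158°.
58.158° ≤ 59.343° ⇒ inside.

Yes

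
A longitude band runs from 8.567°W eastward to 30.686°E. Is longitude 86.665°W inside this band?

Band width going east from -8.567° to +30.686°: ((30.686 − -8.567) mod 360) = 39.253°.
Offset of -86.665° east of the west edge: ((-86.665 − -8.567) mod 360) = 281.902°.
281.902° > 39.253° ⇒ outside.

No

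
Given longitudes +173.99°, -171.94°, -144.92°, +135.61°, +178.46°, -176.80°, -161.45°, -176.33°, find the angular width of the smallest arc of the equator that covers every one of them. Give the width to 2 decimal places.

Sort the longitudes: -176.80°, -176.33°, -171.94°, -161.45°, -144.92°, +135.61°, +173.99°, +178.46°.
Eastward gaps between consecutive values (wrapping around): 0.47°, 4.39°, 10.49°, 16.53°, 280.53°, 38.38°, 4.47°, 4.74°.
Largest gap = 280.53° ⇒ minimal covering band is its complement: 360° − 280.53° = 79.47°.
Band runs from +135.61° eastward to -144.92°, crossing the antimeridian.

79.47°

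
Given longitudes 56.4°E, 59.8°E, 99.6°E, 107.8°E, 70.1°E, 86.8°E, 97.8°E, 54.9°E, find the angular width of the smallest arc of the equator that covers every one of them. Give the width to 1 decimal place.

52.9°

Sort the longitudes: +54.9°, +56.4°, +59.8°, +70.1°, +86.8°, +97.8°, +99.6°, +107.8°.
Eastward gaps between consecutive values (wrapping around): 1.5°, 3.4°, 10.3°, 16.7°, 11.0°, 1.8°, 8.2°, 307.1°.
Largest gap = 307.1° ⇒ minimal covering band is its complement: 360° − 307.1° = 52.9°.
Band runs from +54.9° eastward to +107.8°.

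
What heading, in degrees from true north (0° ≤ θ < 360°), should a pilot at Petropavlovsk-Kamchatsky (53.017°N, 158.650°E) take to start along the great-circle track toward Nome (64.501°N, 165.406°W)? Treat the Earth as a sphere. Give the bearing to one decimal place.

Δλ = -165.406 − 158.650 = -324.056°; wrapped into (−180°, 180°]: 35.944°.
θ = atan2( sin Δλ · cos φ₂ , cos φ₁ · sin φ₂ − sin φ₁ · cos φ₂ · cos Δλ )
  = atan2(0.25270, 0.26457) = 43.685° → normalised to [0°, 360°): 43.685°.

43.7°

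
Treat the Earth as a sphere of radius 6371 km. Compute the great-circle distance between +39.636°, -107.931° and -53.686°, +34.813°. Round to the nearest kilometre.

16822 km

Δλ = 34.813 − -107.931 = 142.744°.
Δφ = -53.686 − 39.636 = -93.322°.
a = sin²(Δφ/2) + cos φ₁ · cos φ₂ · sin²(Δλ/2) = 0.938509.
c = 2·atan2(√a, √(1−a)) = 2.64042 rad → d = 6371·c ≈ 16822.10 km.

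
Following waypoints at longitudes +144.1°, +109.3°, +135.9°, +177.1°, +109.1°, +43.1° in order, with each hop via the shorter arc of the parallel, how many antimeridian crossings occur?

Leg 1: +144.1° → +109.3°, shortest Δλ = -34.8° (west) — does not cross 180°.
Leg 2: +109.3° → +135.9°, shortest Δλ = 26.6° (east) — does not cross 180°.
Leg 3: +135.9° → +177.1°, shortest Δλ = 41.2° (east) — does not cross 180°.
Leg 4: +177.1° → +109.1°, shortest Δλ = -68.0° (west) — does not cross 180°.
Leg 5: +109.1° → +43.1°, shortest Δλ = -66.0° (west) — does not cross 180°.
Total crossings: 0.

0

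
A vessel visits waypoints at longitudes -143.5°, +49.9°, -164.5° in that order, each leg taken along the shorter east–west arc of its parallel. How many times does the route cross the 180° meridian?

2

Leg 1: -143.5° → +49.9°, shortest Δλ = -166.6° (west) — crosses 180°.
Leg 2: +49.9° → -164.5°, shortest Δλ = 145.6° (east) — crosses 180°.
Total crossings: 2.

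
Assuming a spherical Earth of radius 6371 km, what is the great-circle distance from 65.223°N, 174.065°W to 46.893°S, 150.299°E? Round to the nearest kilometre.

Δλ = 150.299 − -174.065 = 324.364°; wrapped into (−180°, 180°]: -35.636°.
Δφ = -46.893 − 65.223 = -112.116°.
a = sin²(Δφ/2) + cos φ₁ · cos φ₂ · sin²(Δλ/2) = 0.715057.
c = 2·atan2(√a, √(1−a)) = 2.01542 rad → d = 6371·c ≈ 12840.21 km.

12840 km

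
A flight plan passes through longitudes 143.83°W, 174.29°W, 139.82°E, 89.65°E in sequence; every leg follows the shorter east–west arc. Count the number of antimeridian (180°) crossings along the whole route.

1

Leg 1: -143.83° → -174.29°, shortest Δλ = -30.46° (west) — does not cross 180°.
Leg 2: -174.29° → +139.82°, shortest Δλ = -45.89° (west) — crosses 180°.
Leg 3: +139.82° → +89.65°, shortest Δλ = -50.17° (west) — does not cross 180°.
Total crossings: 1.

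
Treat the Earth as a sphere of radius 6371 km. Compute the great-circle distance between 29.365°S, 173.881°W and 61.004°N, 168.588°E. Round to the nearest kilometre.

10174 km

Δλ = 168.588 − -173.881 = 342.469°; wrapped into (−180°, 180°]: -17.531°.
Δφ = 61.004 − -29.365 = 90.369°.
a = sin²(Δφ/2) + cos φ₁ · cos φ₂ · sin²(Δλ/2) = 0.513031.
c = 2·atan2(√a, √(1−a)) = 1.59686 rad → d = 6371·c ≈ 10173.60 km.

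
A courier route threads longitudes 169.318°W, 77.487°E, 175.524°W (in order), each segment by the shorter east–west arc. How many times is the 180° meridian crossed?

Leg 1: -169.318° → +77.487°, shortest Δλ = -113.195° (west) — crosses 180°.
Leg 2: +77.487° → -175.524°, shortest Δλ = 106.989° (east) — crosses 180°.
Total crossings: 2.

2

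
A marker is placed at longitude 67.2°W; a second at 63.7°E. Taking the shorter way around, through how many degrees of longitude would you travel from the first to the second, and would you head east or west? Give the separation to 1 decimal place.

Raw difference: 63.7 − -67.2 = 130.9°.
Normalise into (−180°, 180°]: 130.9° stays 130.9°.
Positive ⇒ the second point lies to the east; separation 130.9°.

130.9° east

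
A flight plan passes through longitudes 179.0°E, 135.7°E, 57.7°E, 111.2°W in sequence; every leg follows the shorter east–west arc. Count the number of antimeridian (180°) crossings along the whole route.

Leg 1: +179.0° → +135.7°, shortest Δλ = -43.3° (west) — does not cross 180°.
Leg 2: +135.7° → +57.7°, shortest Δλ = -78.0° (west) — does not cross 180°.
Leg 3: +57.7° → -111.2°, shortest Δλ = -168.9° (west) — does not cross 180°.
Total crossings: 0.

0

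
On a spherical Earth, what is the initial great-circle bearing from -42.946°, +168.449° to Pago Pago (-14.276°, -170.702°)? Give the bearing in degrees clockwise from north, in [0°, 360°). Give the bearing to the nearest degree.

Δλ = -170.702 − 168.449 = -339.151°; wrapped into (−180°, 180°]: 20.849°.
θ = atan2( sin Δλ · cos φ₂ , cos φ₁ · sin φ₂ − sin φ₁ · cos φ₂ · cos Δλ )
  = atan2(0.34492, 0.43653) = 38.313° → normalised to [0°, 360°): 38.313°.

38°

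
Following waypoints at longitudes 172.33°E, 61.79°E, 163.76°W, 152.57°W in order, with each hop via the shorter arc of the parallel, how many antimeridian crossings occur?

Leg 1: +172.33° → +61.79°, shortest Δλ = -110.54° (west) — does not cross 180°.
Leg 2: +61.79° → -163.76°, shortest Δλ = 134.45° (east) — crosses 180°.
Leg 3: -163.76° → -152.57°, shortest Δλ = 11.19° (east) — does not cross 180°.
Total crossings: 1.

1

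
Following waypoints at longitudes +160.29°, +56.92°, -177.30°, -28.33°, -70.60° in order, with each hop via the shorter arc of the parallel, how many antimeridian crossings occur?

1

Leg 1: +160.29° → +56.92°, shortest Δλ = -103.37° (west) — does not cross 180°.
Leg 2: +56.92° → -177.30°, shortest Δλ = 125.78° (east) — crosses 180°.
Leg 3: -177.30° → -28.33°, shortest Δλ = 148.97° (east) — does not cross 180°.
Leg 4: -28.33° → -70.60°, shortest Δλ = -42.27° (west) — does not cross 180°.
Total crossings: 1.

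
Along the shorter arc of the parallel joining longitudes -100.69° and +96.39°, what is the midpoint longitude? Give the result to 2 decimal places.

+177.85°

Signed shortest Δλ from -100.69° to +96.39° is -162.92°.
Midpoint longitude = -100.69° + (-162.92°)/2 = -100.69° − 81.46° = -182.15°.
Normalise into (−180°, 180°]: +177.85°.
(The naïve average (-100.69 + +96.39)/2 = -2.15° is on the wrong side of the globe.)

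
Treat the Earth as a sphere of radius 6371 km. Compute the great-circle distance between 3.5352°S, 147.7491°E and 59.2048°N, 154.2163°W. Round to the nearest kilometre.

Δλ = -154.2163 − 147.7491 = -301.9654°; wrapped into (−180°, 180°]: 58.0346°.
Δφ = 59.2048 − -3.5352 = 62.7400°.
a = sin²(Δφ/2) + cos φ₁ · cos φ₂ · sin²(Δλ/2) = 0.391221.
c = 2·atan2(√a, √(1−a)) = 1.35148 rad → d = 6371·c ≈ 8610.31 km.

8610 km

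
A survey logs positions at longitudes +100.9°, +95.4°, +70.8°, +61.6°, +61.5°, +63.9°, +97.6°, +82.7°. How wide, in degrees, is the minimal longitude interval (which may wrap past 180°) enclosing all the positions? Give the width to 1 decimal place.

39.4°

Sort the longitudes: +61.5°, +61.6°, +63.9°, +70.8°, +82.7°, +95.4°, +97.6°, +100.9°.
Eastward gaps between consecutive values (wrapping around): 0.1°, 2.3°, 6.9°, 11.9°, 12.7°, 2.2°, 3.3°, 320.6°.
Largest gap = 320.6° ⇒ minimal covering band is its complement: 360° − 320.6° = 39.4°.
Band runs from +61.5° eastward to +100.9°.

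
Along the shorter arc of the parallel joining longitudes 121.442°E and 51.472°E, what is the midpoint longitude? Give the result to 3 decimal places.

Signed shortest Δλ from +121.442° to +51.472° is -69.970°.
Midpoint longitude = +121.442° + (-69.970°)/2 = +121.442° − 34.985° = +86.457°.

86.457°E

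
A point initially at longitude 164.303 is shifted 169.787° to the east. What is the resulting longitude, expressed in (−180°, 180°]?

Start at +164.303°; shift +169.787° → +334.090°.
+334.090° lies outside (−180°, 180°]; subtract 360° → -25.910°.

-25.910°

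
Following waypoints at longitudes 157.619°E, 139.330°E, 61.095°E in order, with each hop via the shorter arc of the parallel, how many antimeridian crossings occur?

0

Leg 1: +157.619° → +139.330°, shortest Δλ = -18.289° (west) — does not cross 180°.
Leg 2: +139.330° → +61.095°, shortest Δλ = -78.235° (west) — does not cross 180°.
Total crossings: 0.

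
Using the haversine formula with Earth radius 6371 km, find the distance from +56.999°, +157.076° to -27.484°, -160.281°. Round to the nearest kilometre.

10209 km

Δλ = -160.281 − 157.076 = -317.357°; wrapped into (−180°, 180°]: 42.643°.
Δφ = -27.484 − 56.999 = -84.483°.
a = sin²(Δφ/2) + cos φ₁ · cos φ₂ · sin²(Δλ/2) = 0.515809.
c = 2·atan2(√a, √(1−a)) = 1.60242 rad → d = 6371·c ≈ 10209.02 km.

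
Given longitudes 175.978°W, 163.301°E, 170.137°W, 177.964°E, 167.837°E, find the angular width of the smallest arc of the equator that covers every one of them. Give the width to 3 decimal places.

Sort the longitudes: -175.978°, -170.137°, +163.301°, +167.837°, +177.964°.
Eastward gaps between consecutive values (wrapping around): 5.841°, 333.438°, 4.536°, 10.127°, 6.058°.
Largest gap = 333.438° ⇒ minimal covering band is its complement: 360° − 333.438° = 26.562°.
Band runs from +163.301° eastward to -170.137°, crossing the antimeridian.

26.562°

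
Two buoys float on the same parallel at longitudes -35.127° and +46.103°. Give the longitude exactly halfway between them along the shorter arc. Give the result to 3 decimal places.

Signed shortest Δλ from -35.127° to +46.103° is +81.230°.
Midpoint longitude = -35.127° + (+81.230°)/2 = -35.127° + 40.615° = +5.488°.

+5.488°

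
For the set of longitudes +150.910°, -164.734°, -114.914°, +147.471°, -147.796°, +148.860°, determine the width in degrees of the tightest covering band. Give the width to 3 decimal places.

Sort the longitudes: -164.734°, -147.796°, -114.914°, +147.471°, +148.860°, +150.910°.
Eastward gaps between consecutive values (wrapping around): 16.938°, 32.882°, 262.385°, 1.389°, 2.050°, 44.356°.
Largest gap = 262.385° ⇒ minimal covering band is its complement: 360° − 262.385° = 97.615°.
Band runs from +147.471° eastward to -114.914°, crossing the antimeridian.

97.615°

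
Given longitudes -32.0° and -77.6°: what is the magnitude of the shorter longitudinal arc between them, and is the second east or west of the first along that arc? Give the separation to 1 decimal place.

45.6° west

Raw difference: -77.6 − -32.0 = -45.6°.
Normalise into (−180°, 180°]: -45.6° stays -45.6°.
Negative ⇒ the second point lies to the west; separation 45.6°.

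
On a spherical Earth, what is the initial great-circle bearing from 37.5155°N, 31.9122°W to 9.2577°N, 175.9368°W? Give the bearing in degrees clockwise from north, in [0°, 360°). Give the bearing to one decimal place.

Δλ = -175.9368 − -31.9122 = -144.0246°.
θ = atan2( sin Δλ · cos φ₂ , cos φ₁ · sin φ₂ − sin φ₁ · cos φ₂ · cos Δλ )
  = atan2(-0.57979, 0.61401) = -43.358° → normalised to [0°, 360°): 316.642°.

316.6°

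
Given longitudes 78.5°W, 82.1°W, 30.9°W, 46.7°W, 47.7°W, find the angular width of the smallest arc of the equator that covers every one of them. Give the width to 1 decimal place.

Sort the longitudes: -82.1°, -78.5°, -47.7°, -46.7°, -30.9°.
Eastward gaps between consecutive values (wrapping around): 3.6°, 30.8°, 1.0°, 15.8°, 308.8°.
Largest gap = 308.8° ⇒ minimal covering band is its complement: 360° − 308.8° = 51.2°.
Band runs from -82.1° eastward to -30.9°.

51.2°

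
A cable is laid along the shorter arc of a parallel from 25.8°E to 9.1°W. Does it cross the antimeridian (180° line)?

Signed shortest Δλ = ((-9.1 − 25.8 + 180) mod 360) − 180 = -34.9°.
Going west by 34.9° from +25.8° reaches -9.1° without touching 180°.

No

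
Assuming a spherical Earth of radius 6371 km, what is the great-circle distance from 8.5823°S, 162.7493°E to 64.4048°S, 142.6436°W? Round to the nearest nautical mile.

4055 nmi

Δλ = -142.6436 − 162.7493 = -305.3929°; wrapped into (−180°, 180°]: 54.6071°.
Δφ = -64.4048 − -8.5823 = -55.8225°.
a = sin²(Δφ/2) + cos φ₁ · cos φ₂ · sin²(Δλ/2) = 0.309002.
c = 2·atan2(√a, √(1−a)) = 1.17884 rad → d = 6371·c ≈ 7510.40 km ≈ 4055.29 nmi.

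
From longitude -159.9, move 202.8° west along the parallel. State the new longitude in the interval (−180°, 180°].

Start at -159.9°; shift −202.8° → -362.7°.
-362.7° lies outside (−180°, 180°]; add 360° → -2.7°.

-2.7°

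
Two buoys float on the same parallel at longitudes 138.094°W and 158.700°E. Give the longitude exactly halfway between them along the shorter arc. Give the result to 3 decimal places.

169.697°W

Signed shortest Δλ from -138.094° to +158.700° is -63.206°.
Midpoint longitude = -138.094° + (-63.206°)/2 = -138.094° − 31.603° = -169.697°.
(The naïve average (-138.094 + +158.700)/2 = 10.303° is on the wrong side of the globe.)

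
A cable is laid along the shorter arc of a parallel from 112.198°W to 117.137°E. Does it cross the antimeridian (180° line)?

Yes

Naïve |117.137 − -112.198| = 229.335° > 180°, so the shorter arc goes the other way round — across 180°.
Signed shortest Δλ = ((117.137 − -112.198 + 180) mod 360) − 180 = -130.665°.
Going west by 130.665° from -112.198° passes through 180° before reaching +117.137°.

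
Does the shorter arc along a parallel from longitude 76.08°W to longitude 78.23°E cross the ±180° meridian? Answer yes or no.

Signed shortest Δλ = ((78.23 − -76.08 + 180) mod 360) − 180 = 154.31°.
Going east by 154.31° from -76.08° reaches +78.23° without touching 180°.

No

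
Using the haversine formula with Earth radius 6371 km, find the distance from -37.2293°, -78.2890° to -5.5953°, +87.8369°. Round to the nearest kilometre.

Δλ = 87.8369 − -78.2890 = 166.1259°.
Δφ = -5.5953 − -37.2293 = 31.6340°.
a = sin²(Δφ/2) + cos φ₁ · cos φ₂ · sin²(Δλ/2) = 0.855160.
c = 2·atan2(√a, √(1−a)) = 2.36075 rad → d = 6371·c ≈ 15040.32 km.

15040 km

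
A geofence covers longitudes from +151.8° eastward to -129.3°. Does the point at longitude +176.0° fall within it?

Band width going east from +151.8° to -129.3°: ((-129.3 − 151.8) mod 360) = 78.9°.
Offset of +176.0° east of the west edge: ((176.0 − 151.8) mod 360) = 24.2°.
24.2° ≤ 78.9° ⇒ inside.

Yes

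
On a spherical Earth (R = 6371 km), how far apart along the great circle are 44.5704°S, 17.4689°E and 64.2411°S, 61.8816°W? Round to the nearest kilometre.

Δλ = -61.8816 − 17.4689 = -79.3505°.
Δφ = -64.2411 − -44.5704 = -19.6707°.
a = sin²(Δφ/2) + cos φ₁ · cos φ₂ · sin²(Δλ/2) = 0.155369.
c = 2·atan2(√a, √(1−a)) = 0.81033 rad → d = 6371·c ≈ 5162.59 km.

5163 km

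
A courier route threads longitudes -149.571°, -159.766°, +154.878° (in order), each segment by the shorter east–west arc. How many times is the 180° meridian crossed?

Leg 1: -149.571° → -159.766°, shortest Δλ = -10.195° (west) — does not cross 180°.
Leg 2: -159.766° → +154.878°, shortest Δλ = -45.356° (west) — crosses 180°.
Total crossings: 1.

1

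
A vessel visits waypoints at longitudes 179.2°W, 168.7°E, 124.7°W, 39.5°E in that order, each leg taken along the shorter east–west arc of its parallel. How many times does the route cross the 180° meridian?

2

Leg 1: -179.2° → +168.7°, shortest Δλ = -12.1° (west) — crosses 180°.
Leg 2: +168.7° → -124.7°, shortest Δλ = 66.6° (east) — crosses 180°.
Leg 3: -124.7° → +39.5°, shortest Δλ = 164.2° (east) — does not cross 180°.
Total crossings: 2.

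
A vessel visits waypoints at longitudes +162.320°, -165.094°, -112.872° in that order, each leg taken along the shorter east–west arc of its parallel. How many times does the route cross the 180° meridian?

1

Leg 1: +162.320° → -165.094°, shortest Δλ = 32.586° (east) — crosses 180°.
Leg 2: -165.094° → -112.872°, shortest Δλ = 52.222° (east) — does not cross 180°.
Total crossings: 1.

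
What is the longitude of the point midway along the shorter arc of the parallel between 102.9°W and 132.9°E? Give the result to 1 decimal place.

165.0°W

Signed shortest Δλ from -102.9° to +132.9° is -124.2°.
Midpoint longitude = -102.9° + (-124.2°)/2 = -102.9° − 62.1° = -165.0°.
(The naïve average (-102.9 + +132.9)/2 = 15.0° is on the wrong side of the globe.)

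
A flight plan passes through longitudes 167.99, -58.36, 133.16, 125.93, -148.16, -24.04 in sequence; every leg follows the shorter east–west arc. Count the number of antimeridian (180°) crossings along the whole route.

Leg 1: +167.99° → -58.36°, shortest Δλ = 133.65° (east) — crosses 180°.
Leg 2: -58.36° → +133.16°, shortest Δλ = -168.48° (west) — crosses 180°.
Leg 3: +133.16° → +125.93°, shortest Δλ = -7.23° (west) — does not cross 180°.
Leg 4: +125.93° → -148.16°, shortest Δλ = 85.91° (east) — crosses 180°.
Leg 5: -148.16° → -24.04°, shortest Δλ = 124.12° (east) — does not cross 180°.
Total crossings: 3.

3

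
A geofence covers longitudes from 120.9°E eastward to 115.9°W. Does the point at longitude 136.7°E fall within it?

Yes

Band width going east from +120.9° to -115.9°: ((-115.9 − 120.9) mod 360) = 123.2°.
Offset of +136.7° east of the west edge: ((136.7 − 120.9) mod 360) = 15.8°.
15.8° ≤ 123.2° ⇒ inside.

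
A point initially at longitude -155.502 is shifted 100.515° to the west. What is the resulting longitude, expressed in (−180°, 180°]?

Start at -155.502°; shift −100.515° → -256.017°.
-256.017° lies outside (−180°, 180°]; add 360° → +103.983°.

+103.983°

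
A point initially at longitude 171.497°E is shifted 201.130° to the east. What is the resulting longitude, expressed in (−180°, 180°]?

Start at +171.497°; shift +201.130° → +372.627°.
+372.627° lies outside (−180°, 180°]; subtract 360° → +12.627°.

12.627°E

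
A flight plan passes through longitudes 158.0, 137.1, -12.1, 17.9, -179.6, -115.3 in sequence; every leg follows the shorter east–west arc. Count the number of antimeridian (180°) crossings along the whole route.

1

Leg 1: +158.0° → +137.1°, shortest Δλ = -20.9° (west) — does not cross 180°.
Leg 2: +137.1° → -12.1°, shortest Δλ = -149.2° (west) — does not cross 180°.
Leg 3: -12.1° → +17.9°, shortest Δλ = 30.0° (east) — does not cross 180°.
Leg 4: +17.9° → -179.6°, shortest Δλ = 162.5° (east) — crosses 180°.
Leg 5: -179.6° → -115.3°, shortest Δλ = 64.3° (east) — does not cross 180°.
Total crossings: 1.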